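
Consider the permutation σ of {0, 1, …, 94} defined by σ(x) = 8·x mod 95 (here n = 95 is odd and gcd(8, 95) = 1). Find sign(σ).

+1

Trace 26: π^k(26) = [26, 18, 49, 12, 1, 8, 64] for k=0..6.
Decompose π into cycles: lengths [12, 12, 12, 12, 12, 12, 6, 6, 6, 4, 1] (11 cycles, including the fixed point 0).
sign(π) = (−1)^{n − #cycles} = (−1)^{95−11} = (−1)^84 = +1.
The Jacobi symbol (8|95) = +1 (Zolotarev) agrees.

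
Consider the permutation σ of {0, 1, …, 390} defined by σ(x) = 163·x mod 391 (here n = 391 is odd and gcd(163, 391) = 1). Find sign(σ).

Start at x=62: 62 → 331 → 386 → 358 → 95 → 236 → 150 → … (one orbit).
Decompose π into cycles: lengths [176, 176, 16, 11, 11, 1] (6 cycles, including the fixed point 0).
6 cycles on 391: each ℓ→(−1)^(ℓ−1), product (−1)^385 = -1.
Zolotarev: (163|391) = -1, matching the cycle-count sign.

-1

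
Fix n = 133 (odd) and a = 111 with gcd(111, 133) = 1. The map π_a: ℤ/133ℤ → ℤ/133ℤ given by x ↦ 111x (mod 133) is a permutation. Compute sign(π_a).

Start at x=106: 106 → 62 → 99 → 83 → 36 → 6 → 1 → … (one orbit).
The orbit structure of x ↦ 111x mod 133: 12 orbits of sizes [18, 18, 18, 18, 18, 18, 9, 9, 2, 2, 2, 1].
n − c = 133 − 12 = 121; sign = (−1)^121 = -1.

-1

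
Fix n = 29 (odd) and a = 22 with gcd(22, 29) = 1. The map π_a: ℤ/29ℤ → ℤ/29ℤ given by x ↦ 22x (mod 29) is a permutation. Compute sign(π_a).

Orbit of 20 under x↦22x: [20, 5, 23, 13, 25, 28, 7]… (length divides ord_29(22)).
π_22 has 3 disjoint cycles with lengths [14, 14, 1] on {0,…,28}.
n − c = 29 − 3 = 26; sign = (−1)^26 = +1.

+1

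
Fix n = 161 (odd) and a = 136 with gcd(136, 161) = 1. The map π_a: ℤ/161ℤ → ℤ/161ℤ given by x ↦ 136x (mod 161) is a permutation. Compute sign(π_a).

+1

Orbit of 80 under x↦136x: [80, 93, 90, 4, 61, 85, 129]… (length divides ord_161(136)).
Cycle type of π: 66×2 + 22 + 6 + 1; total 5 cycles.
sign(π) = (−1)^{n − #cycles} = (−1)^{161−5} = (−1)^156 = +1.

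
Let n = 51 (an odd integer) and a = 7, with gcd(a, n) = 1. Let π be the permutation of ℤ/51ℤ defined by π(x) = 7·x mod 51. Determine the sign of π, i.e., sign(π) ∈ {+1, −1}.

Trace 16: π^k(16) = [16, 10, 19, 31, 13, 40, 25] for k=0..6.
6 cycles of lengths [16, 16, 16, 1, 1, 1].
Σ(ℓ_i−1) = 51−6 = 45; sign = (−1)^45 = -1.
Zolotarev: (7|51) = -1, matching the cycle-count sign.

-1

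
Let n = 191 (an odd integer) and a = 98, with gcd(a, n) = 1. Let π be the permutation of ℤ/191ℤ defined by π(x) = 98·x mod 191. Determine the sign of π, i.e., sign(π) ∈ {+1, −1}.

+1

Orbit of 72 under x↦98x: [72, 180, 68, 170, 43, 12, 30]… (length divides ord_191(98)).
Decompose π into cycles: lengths [95, 95, 1] (3 cycles, including the fixed point 0).
3 cycles on 191: each ℓ→(−1)^(ℓ−1), product (−1)^188 = +1.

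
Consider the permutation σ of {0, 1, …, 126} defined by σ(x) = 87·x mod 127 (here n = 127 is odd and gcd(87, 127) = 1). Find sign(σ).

Start at x=107: 107 → 38 → 4 → 94 → 50 → 32 → 117 → … (one orbit).
7 cycles of lengths [21, 21, 21, 21, 21, 21, 1].
n − c = 127 − 7 = 120; sign = (−1)^120 = +1.
The Jacobi symbol (87|127) = +1 (Zolotarev) agrees.

+1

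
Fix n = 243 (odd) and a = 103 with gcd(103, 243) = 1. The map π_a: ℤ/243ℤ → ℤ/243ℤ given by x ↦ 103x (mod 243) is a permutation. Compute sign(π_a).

+1

Start at x=178: 178 → 109 → 49 → 187 → 64 → 31 → 34 → … (one orbit).
The orbit structure of x ↦ 103x mod 243: 11 orbits of sizes [81, 81, 27, 27, 9, 9, 3, 3, 1, 1, 1].
With 11 cycles on 243 points, sign = (−1)^{243−11} = +1.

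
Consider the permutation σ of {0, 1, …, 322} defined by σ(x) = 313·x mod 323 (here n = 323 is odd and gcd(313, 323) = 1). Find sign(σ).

-1

Trace 83: π^k(83) = [83, 139, 225, 11, 213, 131, 305] for k=0..6.
Cycle type of π: 144×2 + 16 + 9×2 + 1; total 6 cycles.
With 6 cycles on 323 points, sign = (−1)^{323−6} = -1.
The Jacobi symbol (313|323) = -1 (Zolotarev) agrees.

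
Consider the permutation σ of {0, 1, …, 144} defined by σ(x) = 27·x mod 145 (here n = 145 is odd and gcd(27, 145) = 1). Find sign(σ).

+1

Start at x=133: 133 → 111 → 97 → 9 → 98 → 36 → 102 → … (one orbit).
π_27 has 7 disjoint cycles with lengths [28, 28, 28, 28, 28, 4, 1] on {0,…,144}.
145 − 7 = 138 transpositions; sign(π) = (−1)^138 = +1.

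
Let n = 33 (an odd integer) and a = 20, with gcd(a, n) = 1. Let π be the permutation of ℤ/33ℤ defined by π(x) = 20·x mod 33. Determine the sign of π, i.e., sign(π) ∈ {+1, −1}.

-1

Orbit of 25 under x↦20x: [25, 5, 1, 20, 4, 14, 16]… (length divides ord_33(20)).
Cycle type of π: 10×2 + 5×2 + 2 + 1; total 6 cycles.
sign(π) = (−1)^{n − #cycles} = (−1)^{33−6} = (−1)^27 = -1.
Via Zolotarev, sign(π_{20}) = (20|33) = -1.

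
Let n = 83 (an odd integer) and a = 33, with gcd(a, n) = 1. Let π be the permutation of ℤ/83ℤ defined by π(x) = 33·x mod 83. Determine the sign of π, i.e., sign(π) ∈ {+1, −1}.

Start at x=11: 11 → 31 → 27 → 61 → 21 → 29 → 44 → … (one orbit).
π_33 has 3 disjoint cycles with lengths [41, 41, 1] on {0,…,82}.
Σ(ℓ_i−1) = 83−3 = 80; sign = (−1)^80 = +1.
Zolotarev: (33|83) = +1, matching the cycle-count sign.

+1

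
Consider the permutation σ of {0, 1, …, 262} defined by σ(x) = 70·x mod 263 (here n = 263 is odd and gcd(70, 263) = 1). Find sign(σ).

+1

Trace 183: π^k(183) = [183, 186, 133, 105, 249, 72, 43] for k=0..6.
The orbit structure of x ↦ 70x mod 263: 3 orbits of sizes [131, 131, 1].
n − c = 263 − 3 = 260; sign = (−1)^260 = +1.
Zolotarev: (70|263) = +1, matching the cycle-count sign.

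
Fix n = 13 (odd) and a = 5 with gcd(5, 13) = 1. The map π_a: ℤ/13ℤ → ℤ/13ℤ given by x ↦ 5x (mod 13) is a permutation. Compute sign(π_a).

-1

Orbit of 1 under x↦5x: [1, 5, 12, 8]… (length divides ord_13(5)).
Cycle type of π: 4×3 + 1; total 4 cycles.
13 − 4 = 9 transpositions; sign(π) = (−1)^9 = -1.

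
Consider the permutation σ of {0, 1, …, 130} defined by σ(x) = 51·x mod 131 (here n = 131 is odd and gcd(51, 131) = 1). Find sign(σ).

Trace 112: π^k(112) = [112, 79, 99, 71, 84, 92, 107] for k=0..6.
The orbit structure of x ↦ 51x mod 131: 6 orbits of sizes [26, 26, 26, 26, 26, 1].
131 − 6 = 125 transpositions; sign(π) = (−1)^125 = -1.
Check: (51/131) = -1 by Zolotarev.

-1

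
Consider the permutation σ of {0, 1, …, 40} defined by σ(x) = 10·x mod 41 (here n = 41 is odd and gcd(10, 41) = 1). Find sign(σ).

+1

Trace 18: π^k(18) = [18, 16, 37, 1, 10] for k=0..4.
Cycle lengths of π_10 on ℤ/41ℤ: [5, 5, 5, 5, 5, 5, 5, 5, 1]; 9 cycles in total.
9 cycles on 41: each ℓ→(−1)^(ℓ−1), product (−1)^32 = +1.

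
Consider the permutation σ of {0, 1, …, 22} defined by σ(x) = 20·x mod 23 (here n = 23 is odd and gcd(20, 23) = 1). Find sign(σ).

-1

Start at x=6: 6 → 5 → 8 → 22 → 3 → 14 → 4 → … (one orbit).
Cycle lengths of π_20 on ℤ/23ℤ: [22, 1]; 2 cycles in total.
2 cycles on 23: each ℓ→(−1)^(ℓ−1), product (−1)^21 = -1.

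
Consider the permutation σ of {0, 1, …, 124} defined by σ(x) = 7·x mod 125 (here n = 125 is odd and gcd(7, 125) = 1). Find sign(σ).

-1

Start at x=107: 107 → 124 → 118 → 76 → 32 → 99 → 68 → … (one orbit).
π_7 has 12 disjoint cycles with lengths [20, 20, 20, 20, 20, 4, 4, 4, 4, 4, 4, 1] on {0,…,124}.
n − c = 125 − 12 = 113; sign = (−1)^113 = -1.
Zolotarev: (7|125) = -1, matching the cycle-count sign.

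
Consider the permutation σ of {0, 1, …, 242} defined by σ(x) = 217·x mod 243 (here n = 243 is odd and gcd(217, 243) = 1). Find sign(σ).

+1

Trace 109: π^k(109) = [109, 82, 55, 28, 1, 217, 190] for k=0..6.
Cycle type of π: 9×18 + 3×18 + 1×27; total 63 cycles.
sign(π) = (−1)^{n − #cycles} = (−1)^{243−63} = (−1)^180 = +1.
(217|243)_J = +1 (Zolotarev's lemma cross-check).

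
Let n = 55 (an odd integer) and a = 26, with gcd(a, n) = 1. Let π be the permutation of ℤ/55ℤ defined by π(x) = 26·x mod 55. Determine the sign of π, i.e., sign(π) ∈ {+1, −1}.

Trace 26: π^k(26) = [26, 16, 31, 36, 1] for k=0..4.
Cycle lengths of π_26 on ℤ/55ℤ: [5, 5, 5, 5, 5, 5, 5, 5, 5, 5, 1, 1, 1, 1, 1]; 15 cycles in total.
sign(π) = (−1)^{n − #cycles} = (−1)^{55−15} = (−1)^40 = +1.

+1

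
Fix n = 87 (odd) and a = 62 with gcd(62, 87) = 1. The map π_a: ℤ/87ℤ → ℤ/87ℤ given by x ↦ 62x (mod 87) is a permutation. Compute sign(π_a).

-1

Start at x=62: 62 → 16 → 35 → 82 → 38 → 7 → 86 → … (one orbit).
Cycle type of π: 14×6 + 2 + 1; total 8 cycles.
Σ(ℓ_i−1) = 87−8 = 79; sign = (−1)^79 = -1.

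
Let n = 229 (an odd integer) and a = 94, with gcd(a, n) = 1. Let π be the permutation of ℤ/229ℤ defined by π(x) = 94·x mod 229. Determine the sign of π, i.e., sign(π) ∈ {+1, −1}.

+1

Trace 94: π^k(94) = [94, 134, 1] for k=0..2.
77 cycles of lengths [3, 3, 3, 3, 3, 3, 3, 3, 3, 3, 3, 3, 3, 3, 3, 3, 3, 3, 3, 3, 3, 3, 3, 3, 3, 3, 3, 3, 3, 3, 3, 3, 3, 3, 3, 3, 3, 3, 3, 3, 3, 3, 3, 3, 3, 3, 3, 3, 3, 3, 3, 3, 3, 3, 3, 3, 3, 3, 3, 3, 3, 3, 3, 3, 3, 3, 3, 3, 3, 3, 3, 3, 3, 3, 3, 3, 1].
229 − 77 = 152 transpositions; sign(π) = (−1)^152 = +1.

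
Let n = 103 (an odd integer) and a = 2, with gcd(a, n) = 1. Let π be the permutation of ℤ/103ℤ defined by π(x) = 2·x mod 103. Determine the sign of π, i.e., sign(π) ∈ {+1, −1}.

Start at x=46: 46 → 92 → 81 → 59 → 15 → 30 → 60 → … (one orbit).
Decompose π into cycles: lengths [51, 51, 1] (3 cycles, including the fixed point 0).
3 cycles on 103: each ℓ→(−1)^(ℓ−1), product (−1)^100 = +1.
Zolotarev: (2|103) = +1, matching the cycle-count sign.

+1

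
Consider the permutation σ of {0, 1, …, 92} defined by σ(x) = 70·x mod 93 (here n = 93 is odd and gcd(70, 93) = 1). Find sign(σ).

Start at x=1: 1 → 70 → 64 → 16 → 4 → 1 (one orbit).
Decompose π into cycles: lengths [5, 5, 5, 5, 5, 5, 5, 5, 5, 5, 5, 5, 5, 5, 5, 5, 5, 5, 1, 1, 1] (21 cycles, including the fixed point 0).
With 21 cycles on 93 points, sign = (−1)^{93−21} = +1.
Check: (70/93) = +1 by Zolotarev.

+1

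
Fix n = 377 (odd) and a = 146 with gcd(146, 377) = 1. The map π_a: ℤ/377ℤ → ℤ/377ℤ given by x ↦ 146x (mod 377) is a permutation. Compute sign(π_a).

+1

Start at x=1: 1 → 146 → 204 → 1 (one orbit).
Cycle lengths of π_146 on ℤ/377ℤ: [3, 3, 3, 3, 3, 3, 3, 3, 3, 3, 3, 3, 3, 3, 3, 3, 3, 3, 3, 3, 3, 3, 3, 3, 3, 3, 3, 3, 3, 3, 3, 3, 3, 3, 3, 3, 3, 3, 3, 3, 3, 3, 3, 3, 3, 3, 3, 3, 3, 3, 3, 3, 3, 3, 3, 3, 3, 3, 3, 3, 3, 3, 3, 3, 3, 3, 3, 3, 3, 3, 3, 3, 3, 3, 3, 3, 3, 3, 3, 3, 3, 3, 3, 3, 3, 3, 3, 3, 3, 3, 3, 3, 3, 3, 3, 3, 3, 3, 3, 3, 3, 3, 3, 3, 3, 3, 3, 3, 3, 3, 3, 3, 3, 3, 3, 3, 1, 1, 1, 1, 1, 1, 1, 1, 1, 1, 1, 1, 1, 1, 1, 1, 1, 1, 1, 1, 1, 1, 1, 1, 1, 1, 1, 1, 1]; 145 cycles in total.
sign(π) = (−1)^{n − #cycles} = (−1)^{377−145} = (−1)^232 = +1.
Zolotarev: (146|377) = +1, matching the cycle-count sign.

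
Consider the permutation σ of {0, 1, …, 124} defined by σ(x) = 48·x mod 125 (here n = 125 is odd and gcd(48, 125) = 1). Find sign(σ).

Start at x=74: 74 → 52 → 121 → 58 → 34 → 7 → 86 → … (one orbit).
Cycle lengths of π_48 on ℤ/125ℤ: [100, 20, 4, 1]; 4 cycles in total.
4 cycles on 125: each ℓ→(−1)^(ℓ−1), product (−1)^121 = -1.
Via Zolotarev, sign(π_{48}) = (48|125) = -1.

-1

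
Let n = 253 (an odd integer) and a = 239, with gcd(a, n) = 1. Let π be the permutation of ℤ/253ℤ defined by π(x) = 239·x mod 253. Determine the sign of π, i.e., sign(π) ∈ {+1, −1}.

-1

Start at x=31: 31 → 72 → 4 → 197 → 25 → 156 → 93 → … (one orbit).
Decompose π into cycles: lengths [110, 110, 11, 11, 10, 1] (6 cycles, including the fixed point 0).
253 − 6 = 247 transpositions; sign(π) = (−1)^247 = -1.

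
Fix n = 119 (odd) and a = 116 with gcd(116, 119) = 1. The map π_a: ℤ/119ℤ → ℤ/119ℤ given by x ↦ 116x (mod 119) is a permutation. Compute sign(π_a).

Start at x=106: 106 → 39 → 2 → 113 → 18 → 65 → 43 → … (one orbit).
Cycle lengths of π_116 on ℤ/119ℤ: [48, 48, 16, 3, 3, 1]; 6 cycles in total.
n − c = 119 − 6 = 113; sign = (−1)^113 = -1.

-1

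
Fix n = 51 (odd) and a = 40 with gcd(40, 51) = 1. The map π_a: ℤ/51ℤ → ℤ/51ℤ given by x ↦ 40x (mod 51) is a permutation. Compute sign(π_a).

-1

Start at x=49: 49 → 22 → 13 → 10 → 43 → 37 → 1 → … (one orbit).
Decompose π into cycles: lengths [16, 16, 16, 1, 1, 1] (6 cycles, including the fixed point 0).
n − c = 51 − 6 = 45; sign = (−1)^45 = -1.
Via Zolotarev, sign(π_{40}) = (40|51) = -1.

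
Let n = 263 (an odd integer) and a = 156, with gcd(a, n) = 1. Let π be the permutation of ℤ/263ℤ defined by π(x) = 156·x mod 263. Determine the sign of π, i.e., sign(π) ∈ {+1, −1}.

Trace 203: π^k(203) = [203, 108, 16, 129, 136, 176, 104] for k=0..6.
Decompose π into cycles: lengths [131, 131, 1] (3 cycles, including the fixed point 0).
3 cycles on 263: each ℓ→(−1)^(ℓ−1), product (−1)^260 = +1.

+1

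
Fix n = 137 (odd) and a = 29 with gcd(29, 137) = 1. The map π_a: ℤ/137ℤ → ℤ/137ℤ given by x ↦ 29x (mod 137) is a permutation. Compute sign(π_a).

Trace 33: π^k(33) = [33, 135, 79, 99, 131, 100, 23] for k=0..6.
2 cycles of lengths [136, 1].
With 2 cycles on 137 points, sign = (−1)^{137−2} = -1.
(29|137)_J = -1 (Zolotarev's lemma cross-check).

-1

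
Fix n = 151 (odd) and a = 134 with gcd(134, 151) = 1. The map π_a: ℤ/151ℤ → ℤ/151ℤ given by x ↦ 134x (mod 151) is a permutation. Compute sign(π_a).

Trace 74: π^k(74) = [74, 101, 95, 46, 124, 6, 49] for k=0..6.
The orbit structure of x ↦ 134x mod 151: 2 orbits of sizes [150, 1].
With 2 cycles on 151 points, sign = (−1)^{151−2} = -1.
(134|151)_J = -1 (Zolotarev's lemma cross-check).

-1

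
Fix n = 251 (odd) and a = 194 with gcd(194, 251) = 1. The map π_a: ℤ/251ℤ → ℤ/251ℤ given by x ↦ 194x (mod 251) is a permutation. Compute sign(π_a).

Trace 68: π^k(68) = [68, 140, 52, 48, 25, 81, 152] for k=0..6.
Cycle type of π: 125×2 + 1; total 3 cycles.
n − c = 251 − 3 = 248; sign = (−1)^248 = +1.

+1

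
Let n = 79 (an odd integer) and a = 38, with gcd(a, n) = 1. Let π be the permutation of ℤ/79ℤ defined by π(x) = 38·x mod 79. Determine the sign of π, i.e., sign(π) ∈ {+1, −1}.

Trace 1: π^k(1) = [1, 38, 22, 46, 10, 64, 62] for k=0..6.
The orbit structure of x ↦ 38x mod 79: 7 orbits of sizes [13, 13, 13, 13, 13, 13, 1].
n − c = 79 − 7 = 72; sign = (−1)^72 = +1.
(38|79)_J = +1 (Zolotarev's lemma cross-check).

+1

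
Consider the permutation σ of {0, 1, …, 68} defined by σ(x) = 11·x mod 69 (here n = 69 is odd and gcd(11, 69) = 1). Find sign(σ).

Start at x=52: 52 → 20 → 13 → 5 → 55 → 53 → 31 → … (one orbit).
Decompose π into cycles: lengths [22, 22, 22, 2, 1] (5 cycles, including the fixed point 0).
sign(π) = (−1)^{n − #cycles} = (−1)^{69−5} = (−1)^64 = +1.

+1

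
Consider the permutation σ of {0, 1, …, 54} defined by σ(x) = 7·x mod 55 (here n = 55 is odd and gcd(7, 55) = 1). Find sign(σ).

+1

Orbit of 9 under x↦7x: [9, 8, 1, 7, 49, 13, 36]… (length divides ord_55(7)).
Cycle type of π: 20×2 + 10 + 4 + 1; total 5 cycles.
Σ(ℓ_i−1) = 55−5 = 50; sign = (−1)^50 = +1.
The Jacobi symbol (7|55) = +1 (Zolotarev) agrees.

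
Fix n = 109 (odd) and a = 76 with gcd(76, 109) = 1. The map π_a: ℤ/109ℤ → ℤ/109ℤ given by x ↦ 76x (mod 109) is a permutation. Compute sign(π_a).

Trace 108: π^k(108) = [108, 33, 1, 76] for k=0..3.
The orbit structure of x ↦ 76x mod 109: 28 orbits of sizes [4, 4, 4, 4, 4, 4, 4, 4, 4, 4, 4, 4, 4, 4, 4, 4, 4, 4, 4, 4, 4, 4, 4, 4, 4, 4, 4, 1].
Σ(ℓ_i−1) = 109−28 = 81; sign = (−1)^81 = -1.
(76|109)_J = -1 (Zolotarev's lemma cross-check).

-1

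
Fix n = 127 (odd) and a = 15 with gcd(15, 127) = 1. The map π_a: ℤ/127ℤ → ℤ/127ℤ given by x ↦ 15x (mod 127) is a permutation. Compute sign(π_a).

Start at x=82: 82 → 87 → 35 → 17 → 1 → 15 → 98 → … (one orbit).
Cycle type of π: 63×2 + 1; total 3 cycles.
127 − 3 = 124 transpositions; sign(π) = (−1)^124 = +1.
Check: (15/127) = +1 by Zolotarev.

+1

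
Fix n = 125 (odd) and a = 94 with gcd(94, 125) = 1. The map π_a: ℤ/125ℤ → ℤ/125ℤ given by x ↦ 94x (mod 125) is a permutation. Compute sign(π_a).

+1

Trace 24: π^k(24) = [24, 6, 64, 16, 4, 1, 94] for k=0..6.
Cycle type of π: 50×2 + 10×2 + 2×2 + 1; total 7 cycles.
125 − 7 = 118 transpositions; sign(π) = (−1)^118 = +1.
Via Zolotarev, sign(π_{94}) = (94|125) = +1.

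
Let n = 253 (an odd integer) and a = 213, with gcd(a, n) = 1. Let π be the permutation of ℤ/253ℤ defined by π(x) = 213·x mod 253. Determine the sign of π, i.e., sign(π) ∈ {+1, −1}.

+1

Trace 246: π^k(246) = [246, 27, 185, 190, 243, 147, 192] for k=0..6.
π_213 has 9 disjoint cycles with lengths [55, 55, 55, 55, 11, 11, 5, 5, 1] on {0,…,252}.
With 9 cycles on 253 points, sign = (−1)^{253−9} = +1.
Zolotarev: (213|253) = +1, matching the cycle-count sign.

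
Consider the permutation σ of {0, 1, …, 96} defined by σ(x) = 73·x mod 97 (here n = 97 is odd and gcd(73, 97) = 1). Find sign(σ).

+1

Trace 88: π^k(88) = [88, 22, 54, 62, 64, 16, 4] for k=0..6.
Cycle lengths of π_73 on ℤ/97ℤ: [24, 24, 24, 24, 1]; 5 cycles in total.
5 cycles on 97: each ℓ→(−1)^(ℓ−1), product (−1)^92 = +1.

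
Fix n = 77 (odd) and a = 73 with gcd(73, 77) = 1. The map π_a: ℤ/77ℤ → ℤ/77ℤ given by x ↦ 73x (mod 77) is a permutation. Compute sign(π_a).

Trace 16: π^k(16) = [16, 13, 25, 54, 15, 17, 9] for k=0..6.
Cycle lengths of π_73 on ℤ/77ℤ: [30, 30, 10, 6, 1]; 5 cycles in total.
5 cycles on 77: each ℓ→(−1)^(ℓ−1), product (−1)^72 = +1.

+1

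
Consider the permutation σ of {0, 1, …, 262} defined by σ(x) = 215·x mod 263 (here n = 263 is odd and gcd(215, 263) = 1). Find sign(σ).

Start at x=174: 174 → 64 → 84 → 176 → 231 → 221 → 175 → … (one orbit).
Cycle type of π: 262 + 1; total 2 cycles.
263 − 2 = 261 transpositions; sign(π) = (−1)^261 = -1.
Via Zolotarev, sign(π_{215}) = (215|263) = -1.

-1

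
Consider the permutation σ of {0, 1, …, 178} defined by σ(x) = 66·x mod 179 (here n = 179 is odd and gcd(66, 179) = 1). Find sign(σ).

+1

Trace 121: π^k(121) = [121, 110, 100, 156, 93, 52, 31] for k=0..6.
The orbit structure of x ↦ 66x mod 179: 3 orbits of sizes [89, 89, 1].
sign(π) = (−1)^{n − #cycles} = (−1)^{179−3} = (−1)^176 = +1.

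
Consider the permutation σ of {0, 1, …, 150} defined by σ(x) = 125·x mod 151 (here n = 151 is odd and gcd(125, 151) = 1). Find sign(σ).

+1

Orbit of 8 under x↦125x: [8, 94, 123, 124, 98, 19, 110]… (length divides ord_151(125)).
7 cycles of lengths [25, 25, 25, 25, 25, 25, 1].
151 − 7 = 144 transpositions; sign(π) = (−1)^144 = +1.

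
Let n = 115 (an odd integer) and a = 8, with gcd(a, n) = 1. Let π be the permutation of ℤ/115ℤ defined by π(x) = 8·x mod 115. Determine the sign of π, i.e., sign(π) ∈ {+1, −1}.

-1

Trace 12: π^k(12) = [12, 96, 78, 49, 47, 31, 18] for k=0..6.
Cycle lengths of π_8 on ℤ/115ℤ: [44, 44, 11, 11, 4, 1]; 6 cycles in total.
sign(π) = (−1)^{n − #cycles} = (−1)^{115−6} = (−1)^109 = -1.
(8|115)_J = -1 (Zolotarev's lemma cross-check).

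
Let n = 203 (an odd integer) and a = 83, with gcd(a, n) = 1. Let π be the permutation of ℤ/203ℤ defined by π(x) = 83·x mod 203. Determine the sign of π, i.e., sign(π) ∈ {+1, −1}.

Start at x=169: 169 → 20 → 36 → 146 → 141 → 132 → 197 → … (one orbit).
The orbit structure of x ↦ 83x mod 203: 20 orbits of sizes [14, 14, 14, 14, 14, 14, 14, 14, 14, 14, 14, 14, 7, 7, 7, 7, 2, 2, 2, 1].
With 20 cycles on 203 points, sign = (−1)^{203−20} = -1.
Check: (83/203) = -1 by Zolotarev.

-1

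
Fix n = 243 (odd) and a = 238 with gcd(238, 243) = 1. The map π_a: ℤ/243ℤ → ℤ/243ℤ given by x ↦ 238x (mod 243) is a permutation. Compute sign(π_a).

Orbit of 217 under x↦238x: [217, 130, 79, 91, 31, 88, 46]… (length divides ord_243(238)).
Cycle lengths of π_238 on ℤ/243ℤ: [81, 81, 27, 27, 9, 9, 3, 3, 1, 1, 1]; 11 cycles in total.
243 − 11 = 232 transpositions; sign(π) = (−1)^232 = +1.
Check: (238/243) = +1 by Zolotarev.

+1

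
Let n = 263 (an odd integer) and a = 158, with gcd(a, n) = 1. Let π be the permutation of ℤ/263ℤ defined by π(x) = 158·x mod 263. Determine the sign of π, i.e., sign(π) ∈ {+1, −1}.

Trace 197: π^k(197) = [197, 92, 71, 172, 87, 70, 14] for k=0..6.
Cycle type of π: 262 + 1; total 2 cycles.
263 − 2 = 261 transpositions; sign(π) = (−1)^261 = -1.

-1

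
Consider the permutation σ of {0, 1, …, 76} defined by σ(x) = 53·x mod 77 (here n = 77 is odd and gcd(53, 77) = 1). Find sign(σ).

+1

Trace 25: π^k(25) = [25, 16, 1, 53, 37, 36, 60] for k=0..6.
The orbit structure of x ↦ 53x mod 77: 9 orbits of sizes [15, 15, 15, 15, 5, 5, 3, 3, 1].
n − c = 77 − 9 = 68; sign = (−1)^68 = +1.
(53|77)_J = +1 (Zolotarev's lemma cross-check).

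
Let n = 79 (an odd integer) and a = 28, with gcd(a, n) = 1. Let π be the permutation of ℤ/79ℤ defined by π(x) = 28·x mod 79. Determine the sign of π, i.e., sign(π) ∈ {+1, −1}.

-1

Start at x=3: 3 → 5 → 61 → 49 → 29 → 22 → 63 → … (one orbit).
π_28 has 2 disjoint cycles with lengths [78, 1] on {0,…,78}.
2 cycles on 79: each ℓ→(−1)^(ℓ−1), product (−1)^77 = -1.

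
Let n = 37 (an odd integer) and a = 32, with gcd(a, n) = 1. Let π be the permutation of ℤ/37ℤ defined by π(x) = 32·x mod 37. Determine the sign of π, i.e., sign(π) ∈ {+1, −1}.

Orbit of 21 under x↦32x: [21, 6, 7, 2, 27, 13, 9]… (length divides ord_37(32)).
2 cycles of lengths [36, 1].
37 − 2 = 35 transpositions; sign(π) = (−1)^35 = -1.

-1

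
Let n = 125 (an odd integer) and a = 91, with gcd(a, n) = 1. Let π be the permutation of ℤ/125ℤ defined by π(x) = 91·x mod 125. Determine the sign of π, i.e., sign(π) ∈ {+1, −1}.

Orbit of 26 under x↦91x: [26, 116, 56, 96, 111, 101, 66]… (length divides ord_125(91)).
Cycle lengths of π_91 on ℤ/125ℤ: [25, 25, 25, 25, 5, 5, 5, 5, 1, 1, 1, 1, 1]; 13 cycles in total.
Σ(ℓ_i−1) = 125−13 = 112; sign = (−1)^112 = +1.
Via Zolotarev, sign(π_{91}) = (91|125) = +1.

+1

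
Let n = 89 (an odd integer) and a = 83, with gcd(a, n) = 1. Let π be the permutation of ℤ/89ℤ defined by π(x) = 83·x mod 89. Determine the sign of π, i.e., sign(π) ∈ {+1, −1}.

Start at x=87: 87 → 12 → 17 → 76 → 78 → 66 → 49 → … (one orbit).
π_83 has 2 disjoint cycles with lengths [88, 1] on {0,…,88}.
sign(π) = (−1)^{n − #cycles} = (−1)^{89−2} = (−1)^87 = -1.

-1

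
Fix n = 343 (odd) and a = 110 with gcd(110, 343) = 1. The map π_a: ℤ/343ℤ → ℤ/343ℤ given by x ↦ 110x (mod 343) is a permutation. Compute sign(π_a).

-1

Trace 13: π^k(13) = [13, 58, 206, 22, 19, 32, 90] for k=0..6.
4 cycles of lengths [294, 42, 6, 1].
n − c = 343 − 4 = 339; sign = (−1)^339 = -1.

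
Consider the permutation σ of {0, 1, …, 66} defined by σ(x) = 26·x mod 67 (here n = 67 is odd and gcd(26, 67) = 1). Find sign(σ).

+1

Start at x=6: 6 → 22 → 36 → 65 → 15 → 55 → 23 → … (one orbit).
π_26 has 3 disjoint cycles with lengths [33, 33, 1] on {0,…,66}.
Σ(ℓ_i−1) = 67−3 = 64; sign = (−1)^64 = +1.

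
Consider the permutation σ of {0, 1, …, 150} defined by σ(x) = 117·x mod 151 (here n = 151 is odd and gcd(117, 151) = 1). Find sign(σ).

Trace 125: π^k(125) = [125, 129, 144, 87, 62, 6, 98] for k=0..6.
Cycle lengths of π_117 on ℤ/151ℤ: [150, 1]; 2 cycles in total.
sign(π) = (−1)^{n − #cycles} = (−1)^{151−2} = (−1)^149 = -1.
Via Zolotarev, sign(π_{117}) = (117|151) = -1.

-1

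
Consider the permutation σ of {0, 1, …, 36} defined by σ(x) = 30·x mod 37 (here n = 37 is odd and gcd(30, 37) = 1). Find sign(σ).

+1

Start at x=30: 30 → 12 → 27 → 33 → 28 → 26 → 3 → … (one orbit).
Cycle type of π: 18×2 + 1; total 3 cycles.
sign(π) = (−1)^{n − #cycles} = (−1)^{37−3} = (−1)^34 = +1.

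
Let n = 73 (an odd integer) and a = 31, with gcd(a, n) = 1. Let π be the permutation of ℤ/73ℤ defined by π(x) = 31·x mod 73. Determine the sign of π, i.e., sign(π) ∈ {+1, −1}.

Start at x=72: 72 → 42 → 61 → 66 → 2 → 62 → 24 → … (one orbit).
Cycle type of π: 72 + 1; total 2 cycles.
73 − 2 = 71 transpositions; sign(π) = (−1)^71 = -1.
Zolotarev: (31|73) = -1, matching the cycle-count sign.

-1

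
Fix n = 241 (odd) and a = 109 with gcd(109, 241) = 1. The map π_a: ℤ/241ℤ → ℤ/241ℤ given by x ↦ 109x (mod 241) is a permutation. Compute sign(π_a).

-1

Trace 178: π^k(178) = [178, 122, 43, 108, 204, 64, 228] for k=0..6.
Cycle type of π: 240 + 1; total 2 cycles.
Σ(ℓ_i−1) = 241−2 = 239; sign = (−1)^239 = -1.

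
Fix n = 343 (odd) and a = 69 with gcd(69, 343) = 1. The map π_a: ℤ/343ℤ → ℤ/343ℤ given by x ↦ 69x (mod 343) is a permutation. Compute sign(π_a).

Trace 148: π^k(148) = [148, 265, 106, 111, 113, 251, 169] for k=0..6.
π_69 has 10 disjoint cycles with lengths [98, 98, 98, 14, 14, 14, 2, 2, 2, 1] on {0,…,342}.
sign(π) = (−1)^{n − #cycles} = (−1)^{343−10} = (−1)^333 = -1.
Via Zolotarev, sign(π_{69}) = (69|343) = -1.

-1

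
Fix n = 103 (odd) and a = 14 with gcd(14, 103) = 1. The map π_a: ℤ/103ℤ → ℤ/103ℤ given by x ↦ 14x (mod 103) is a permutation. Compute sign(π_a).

Orbit of 1 under x↦14x: [1, 14, 93, 66, 100, 61, 30]… (length divides ord_103(14)).
π_14 has 7 disjoint cycles with lengths [17, 17, 17, 17, 17, 17, 1] on {0,…,102}.
sign(π) = (−1)^{n − #cycles} = (−1)^{103−7} = (−1)^96 = +1.

+1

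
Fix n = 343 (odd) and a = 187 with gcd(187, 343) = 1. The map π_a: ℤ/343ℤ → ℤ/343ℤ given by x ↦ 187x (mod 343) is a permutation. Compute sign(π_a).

-1

Orbit of 65 under x↦187x: [65, 150, 267, 194, 263, 132, 331]… (length divides ord_343(187)).
Cycle type of π: 294 + 42 + 6 + 1; total 4 cycles.
Σ(ℓ_i−1) = 343−4 = 339; sign = (−1)^339 = -1.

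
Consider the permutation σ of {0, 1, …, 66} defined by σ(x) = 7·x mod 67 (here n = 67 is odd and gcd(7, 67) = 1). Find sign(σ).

-1

Trace 33: π^k(33) = [33, 30, 9, 63, 39, 5, 35] for k=0..6.
Cycle type of π: 66 + 1; total 2 cycles.
With 2 cycles on 67 points, sign = (−1)^{67−2} = -1.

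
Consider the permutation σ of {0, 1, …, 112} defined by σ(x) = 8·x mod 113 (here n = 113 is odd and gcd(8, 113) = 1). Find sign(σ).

Orbit of 57 under x↦8x: [57, 4, 32, 30, 14, 112, 105]… (length divides ord_113(8)).
Cycle lengths of π_8 on ℤ/113ℤ: [28, 28, 28, 28, 1]; 5 cycles in total.
5 cycles on 113: each ℓ→(−1)^(ℓ−1), product (−1)^108 = +1.

+1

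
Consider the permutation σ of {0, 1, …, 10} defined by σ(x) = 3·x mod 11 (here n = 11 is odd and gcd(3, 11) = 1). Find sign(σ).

+1

Start at x=1: 1 → 3 → 9 → 5 → 4 → 1 (one orbit).
3 cycles of lengths [5, 5, 1].
With 3 cycles on 11 points, sign = (−1)^{11−3} = +1.
The Jacobi symbol (3|11) = +1 (Zolotarev) agrees.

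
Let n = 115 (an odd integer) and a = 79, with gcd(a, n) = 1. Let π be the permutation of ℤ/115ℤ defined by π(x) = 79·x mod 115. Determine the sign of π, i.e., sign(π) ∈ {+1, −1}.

Trace 71: π^k(71) = [71, 89, 16, 114, 36, 84, 81] for k=0..6.
Decompose π into cycles: lengths [22, 22, 22, 22, 22, 2, 2, 1] (8 cycles, including the fixed point 0).
sign(π) = (−1)^{n − #cycles} = (−1)^{115−8} = (−1)^107 = -1.
The Jacobi symbol (79|115) = -1 (Zolotarev) agrees.

-1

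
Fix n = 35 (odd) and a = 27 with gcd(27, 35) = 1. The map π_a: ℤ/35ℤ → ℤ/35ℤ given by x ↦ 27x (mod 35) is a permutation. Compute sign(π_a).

+1

Orbit of 27 under x↦27x: [27, 29, 13, 1]… (length divides ord_35(27)).
11 cycles of lengths [4, 4, 4, 4, 4, 4, 4, 2, 2, 2, 1].
Σ(ℓ_i−1) = 35−11 = 24; sign = (−1)^24 = +1.
Via Zolotarev, sign(π_{27}) = (27|35) = +1.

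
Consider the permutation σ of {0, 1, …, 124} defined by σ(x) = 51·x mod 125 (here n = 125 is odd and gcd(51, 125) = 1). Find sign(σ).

Orbit of 51 under x↦51x: [51, 101, 26, 76, 1]… (length divides ord_125(51)).
45 cycles of lengths [5, 5, 5, 5, 5, 5, 5, 5, 5, 5, 5, 5, 5, 5, 5, 5, 5, 5, 5, 5, 1, 1, 1, 1, 1, 1, 1, 1, 1, 1, 1, 1, 1, 1, 1, 1, 1, 1, 1, 1, 1, 1, 1, 1, 1].
125 − 45 = 80 transpositions; sign(π) = (−1)^80 = +1.
Zolotarev: (51|125) = +1, matching the cycle-count sign.

+1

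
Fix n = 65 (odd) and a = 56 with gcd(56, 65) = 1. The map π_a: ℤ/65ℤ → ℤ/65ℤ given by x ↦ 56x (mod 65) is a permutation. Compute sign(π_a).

Trace 36: π^k(36) = [36, 1, 56, 16, 51, 61] for k=0..5.
Cycle lengths of π_56 on ℤ/65ℤ: [6, 6, 6, 6, 6, 6, 6, 6, 6, 6, 1, 1, 1, 1, 1]; 15 cycles in total.
n − c = 65 − 15 = 50; sign = (−1)^50 = +1.

+1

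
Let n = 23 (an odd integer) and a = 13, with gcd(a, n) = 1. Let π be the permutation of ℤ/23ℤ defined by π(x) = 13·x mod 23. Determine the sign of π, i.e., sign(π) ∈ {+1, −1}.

Start at x=4: 4 → 6 → 9 → 2 → 3 → 16 → 1 → … (one orbit).
Cycle lengths of π_13 on ℤ/23ℤ: [11, 11, 1]; 3 cycles in total.
Σ(ℓ_i−1) = 23−3 = 20; sign = (−1)^20 = +1.
(13|23)_J = +1 (Zolotarev's lemma cross-check).

+1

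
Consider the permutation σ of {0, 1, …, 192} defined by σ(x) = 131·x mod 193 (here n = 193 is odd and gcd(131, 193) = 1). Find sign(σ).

Start at x=172: 172 → 144 → 143 → 12 → 28 → 1 → 131 → … (one orbit).
Cycle lengths of π_131 on ℤ/193ℤ: [48, 48, 48, 48, 1]; 5 cycles in total.
n − c = 193 − 5 = 188; sign = (−1)^188 = +1.
Check: (131/193) = +1 by Zolotarev.

+1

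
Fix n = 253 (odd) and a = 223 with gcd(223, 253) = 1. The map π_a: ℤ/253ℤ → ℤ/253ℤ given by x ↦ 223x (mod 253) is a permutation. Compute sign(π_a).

+1

Orbit of 93 under x↦223x: [93, 246, 210, 25, 9, 236, 4]… (length divides ord_253(223)).
The orbit structure of x ↦ 223x mod 253: 9 orbits of sizes [55, 55, 55, 55, 11, 11, 5, 5, 1].
With 9 cycles on 253 points, sign = (−1)^{253−9} = +1.
(223|253)_J = +1 (Zolotarev's lemma cross-check).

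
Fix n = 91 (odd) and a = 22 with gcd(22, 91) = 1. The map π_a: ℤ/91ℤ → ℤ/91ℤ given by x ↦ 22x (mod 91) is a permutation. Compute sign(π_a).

+1

Trace 22: π^k(22) = [22, 29, 1] for k=0..2.
35 cycles of lengths [3, 3, 3, 3, 3, 3, 3, 3, 3, 3, 3, 3, 3, 3, 3, 3, 3, 3, 3, 3, 3, 3, 3, 3, 3, 3, 3, 3, 1, 1, 1, 1, 1, 1, 1].
Σ(ℓ_i−1) = 91−35 = 56; sign = (−1)^56 = +1.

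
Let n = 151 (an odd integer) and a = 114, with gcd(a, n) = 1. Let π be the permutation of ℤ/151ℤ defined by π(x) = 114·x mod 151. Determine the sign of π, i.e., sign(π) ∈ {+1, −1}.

Trace 66: π^k(66) = [66, 125, 56, 42, 107, 118, 13] for k=0..6.
Cycle type of π: 150 + 1; total 2 cycles.
2 cycles on 151: each ℓ→(−1)^(ℓ−1), product (−1)^149 = -1.

-1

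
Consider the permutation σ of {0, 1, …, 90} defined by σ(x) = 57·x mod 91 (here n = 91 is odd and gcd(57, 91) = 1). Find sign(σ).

Orbit of 64 under x↦57x: [64, 8, 1, 57]… (length divides ord_91(57)).
Cycle lengths of π_57 on ℤ/91ℤ: [4, 4, 4, 4, 4, 4, 4, 4, 4, 4, 4, 4, 4, 4, 4, 4, 4, 4, 4, 4, 4, 1, 1, 1, 1, 1, 1, 1]; 28 cycles in total.
n − c = 91 − 28 = 63; sign = (−1)^63 = -1.
Via Zolotarev, sign(π_{57}) = (57|91) = -1.

-1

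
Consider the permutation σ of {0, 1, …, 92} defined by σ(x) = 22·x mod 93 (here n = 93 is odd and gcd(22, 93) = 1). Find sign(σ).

-1

Orbit of 13 under x↦22x: [13, 7, 61, 40, 43, 16, 73]… (length divides ord_93(22)).
Cycle type of π: 30×3 + 1×3; total 6 cycles.
sign(π) = (−1)^{n − #cycles} = (−1)^{93−6} = (−1)^87 = -1.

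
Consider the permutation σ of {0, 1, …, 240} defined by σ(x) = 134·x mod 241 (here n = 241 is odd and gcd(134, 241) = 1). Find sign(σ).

+1

Start at x=87: 87 → 90 → 10 → 135 → 15 → 82 → 143 → … (one orbit).
5 cycles of lengths [60, 60, 60, 60, 1].
sign(π) = (−1)^{n − #cycles} = (−1)^{241−5} = (−1)^236 = +1.
Zolotarev: (134|241) = +1, matching the cycle-count sign.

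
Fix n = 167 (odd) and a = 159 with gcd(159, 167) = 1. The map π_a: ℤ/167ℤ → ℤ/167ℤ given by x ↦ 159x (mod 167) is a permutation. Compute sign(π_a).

Start at x=138: 138 → 65 → 148 → 152 → 120 → 42 → 165 → … (one orbit).
π_159 has 2 disjoint cycles with lengths [166, 1] on {0,…,166}.
n − c = 167 − 2 = 165; sign = (−1)^165 = -1.
Via Zolotarev, sign(π_{159}) = (159|167) = -1.

-1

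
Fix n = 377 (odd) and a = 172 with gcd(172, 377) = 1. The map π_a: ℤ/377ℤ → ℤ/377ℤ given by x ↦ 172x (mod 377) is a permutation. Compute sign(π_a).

Trace 354: π^k(354) = [354, 191, 53, 68, 9, 40, 94] for k=0..6.
The orbit structure of x ↦ 172x mod 377: 10 orbits of sizes [84, 84, 84, 84, 28, 3, 3, 3, 3, 1].
With 10 cycles on 377 points, sign = (−1)^{377−10} = -1.
(172|377)_J = -1 (Zolotarev's lemma cross-check).

-1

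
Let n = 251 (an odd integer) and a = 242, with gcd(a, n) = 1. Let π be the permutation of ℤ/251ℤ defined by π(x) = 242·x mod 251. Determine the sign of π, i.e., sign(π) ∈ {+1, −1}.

-1

Start at x=57: 57 → 240 → 99 → 113 → 238 → 117 → 202 → … (one orbit).
Cycle type of π: 250 + 1; total 2 cycles.
2 cycles on 251: each ℓ→(−1)^(ℓ−1), product (−1)^249 = -1.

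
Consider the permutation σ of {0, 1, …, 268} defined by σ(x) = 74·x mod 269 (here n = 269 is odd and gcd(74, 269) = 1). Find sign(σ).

Start at x=135: 135 → 37 → 48 → 55 → 35 → 169 → 132 → … (one orbit).
Decompose π into cycles: lengths [268, 1] (2 cycles, including the fixed point 0).
2 cycles on 269: each ℓ→(−1)^(ℓ−1), product (−1)^267 = -1.
Zolotarev: (74|269) = -1, matching the cycle-count sign.

-1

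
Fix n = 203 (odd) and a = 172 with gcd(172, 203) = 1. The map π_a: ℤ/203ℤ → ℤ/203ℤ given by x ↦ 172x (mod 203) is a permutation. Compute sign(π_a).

Trace 200: π^k(200) = [200, 93, 162, 53, 184, 183, 11] for k=0..6.
Cycle type of π: 84×2 + 28 + 3×2 + 1; total 6 cycles.
6 cycles on 203: each ℓ→(−1)^(ℓ−1), product (−1)^197 = -1.
The Jacobi symbol (172|203) = -1 (Zolotarev) agrees.

-1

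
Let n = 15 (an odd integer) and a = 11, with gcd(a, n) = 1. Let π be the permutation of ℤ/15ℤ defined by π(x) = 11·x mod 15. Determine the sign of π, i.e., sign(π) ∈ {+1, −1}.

-1

Orbit of 11 under x↦11x: [11, 1]… (length divides ord_15(11)).
π_11 has 10 disjoint cycles with lengths [2, 2, 2, 2, 2, 1, 1, 1, 1, 1] on {0,…,14}.
Σ(ℓ_i−1) = 15−10 = 5; sign = (−1)^5 = -1.
The Jacobi symbol (11|15) = -1 (Zolotarev) agrees.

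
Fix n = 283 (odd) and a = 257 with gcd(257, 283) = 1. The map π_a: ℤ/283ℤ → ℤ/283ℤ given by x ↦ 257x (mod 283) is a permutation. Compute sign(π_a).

+1

Trace 134: π^k(134) = [134, 195, 24, 225, 93, 129, 42] for k=0..6.
3 cycles of lengths [141, 141, 1].
Σ(ℓ_i−1) = 283−3 = 280; sign = (−1)^280 = +1.
The Jacobi symbol (257|283) = +1 (Zolotarev) agrees.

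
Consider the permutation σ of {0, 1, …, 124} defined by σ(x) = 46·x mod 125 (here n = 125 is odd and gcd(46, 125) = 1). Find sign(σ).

Trace 91: π^k(91) = [91, 61, 56, 76, 121, 66, 36] for k=0..6.
Cycle lengths of π_46 on ℤ/125ℤ: [25, 25, 25, 25, 5, 5, 5, 5, 1, 1, 1, 1, 1]; 13 cycles in total.
13 cycles on 125: each ℓ→(−1)^(ℓ−1), product (−1)^112 = +1.

+1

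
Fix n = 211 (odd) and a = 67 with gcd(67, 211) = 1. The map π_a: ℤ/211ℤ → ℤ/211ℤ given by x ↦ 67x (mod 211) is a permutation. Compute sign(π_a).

-1

Trace 171: π^k(171) = [171, 63, 1, 67, 58, 88, 199] for k=0..6.
The orbit structure of x ↦ 67x mod 211: 16 orbits of sizes [14, 14, 14, 14, 14, 14, 14, 14, 14, 14, 14, 14, 14, 14, 14, 1].
sign(π) = (−1)^{n − #cycles} = (−1)^{211−16} = (−1)^195 = -1.
Via Zolotarev, sign(π_{67}) = (67|211) = -1.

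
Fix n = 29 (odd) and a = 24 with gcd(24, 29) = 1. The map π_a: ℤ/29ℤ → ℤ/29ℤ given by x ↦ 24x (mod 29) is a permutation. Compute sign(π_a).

+1

Orbit of 16 under x↦24x: [16, 7, 23, 1, 24, 25, 20]… (length divides ord_29(24)).
The orbit structure of x ↦ 24x mod 29: 5 orbits of sizes [7, 7, 7, 7, 1].
Σ(ℓ_i−1) = 29−5 = 24; sign = (−1)^24 = +1.
Check: (24/29) = +1 by Zolotarev.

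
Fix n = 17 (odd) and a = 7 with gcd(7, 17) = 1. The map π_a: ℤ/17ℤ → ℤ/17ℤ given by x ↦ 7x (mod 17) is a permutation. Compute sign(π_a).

-1

Trace 10: π^k(10) = [10, 2, 14, 13, 6, 8, 5] for k=0..6.
Cycle type of π: 16 + 1; total 2 cycles.
sign(π) = (−1)^{n − #cycles} = (−1)^{17−2} = (−1)^15 = -1.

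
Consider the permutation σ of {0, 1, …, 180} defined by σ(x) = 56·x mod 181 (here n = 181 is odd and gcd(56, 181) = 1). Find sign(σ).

+1

Orbit of 180 under x↦56x: [180, 125, 122, 135, 139, 1, 56]… (length divides ord_181(56)).
The orbit structure of x ↦ 56x mod 181: 19 orbits of sizes [10, 10, 10, 10, 10, 10, 10, 10, 10, 10, 10, 10, 10, 10, 10, 10, 10, 10, 1].
sign(π) = (−1)^{n − #cycles} = (−1)^{181−19} = (−1)^162 = +1.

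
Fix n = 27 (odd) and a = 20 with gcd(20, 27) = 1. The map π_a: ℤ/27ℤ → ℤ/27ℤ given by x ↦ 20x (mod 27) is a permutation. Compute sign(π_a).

Start at x=19: 19 → 2 → 13 → 17 → 16 → 23 → 1 → … (one orbit).
4 cycles of lengths [18, 6, 2, 1].
27 − 4 = 23 transpositions; sign(π) = (−1)^23 = -1.

-1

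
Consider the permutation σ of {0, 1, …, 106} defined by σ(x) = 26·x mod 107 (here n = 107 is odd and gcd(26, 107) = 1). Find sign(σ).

-1

Trace 28: π^k(28) = [28, 86, 96, 35, 54, 13, 17] for k=0..6.
Cycle type of π: 106 + 1; total 2 cycles.
sign(π) = (−1)^{n − #cycles} = (−1)^{107−2} = (−1)^105 = -1.
(26|107)_J = -1 (Zolotarev's lemma cross-check).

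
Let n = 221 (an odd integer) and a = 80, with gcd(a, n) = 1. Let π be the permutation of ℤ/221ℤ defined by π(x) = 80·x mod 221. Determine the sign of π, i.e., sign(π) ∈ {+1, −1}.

Start at x=134: 134 → 112 → 120 → 97 → 25 → 11 → 217 → … (one orbit).
The orbit structure of x ↦ 80x mod 221: 7 orbits of sizes [48, 48, 48, 48, 16, 12, 1].
7 cycles on 221: each ℓ→(−1)^(ℓ−1), product (−1)^214 = +1.

+1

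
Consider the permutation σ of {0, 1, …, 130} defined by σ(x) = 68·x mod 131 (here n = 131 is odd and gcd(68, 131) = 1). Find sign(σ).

Start at x=60: 60 → 19 → 113 → 86 → 84 → 79 → 1 → … (one orbit).
The orbit structure of x ↦ 68x mod 131: 6 orbits of sizes [26, 26, 26, 26, 26, 1].
sign(π) = (−1)^{n − #cycles} = (−1)^{131−6} = (−1)^125 = -1.
Check: (68/131) = -1 by Zolotarev.

-1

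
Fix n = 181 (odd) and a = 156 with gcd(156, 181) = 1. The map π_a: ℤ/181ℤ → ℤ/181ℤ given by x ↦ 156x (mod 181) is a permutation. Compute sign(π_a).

+1

Trace 145: π^k(145) = [145, 176, 125, 133, 114, 46, 117] for k=0..6.
Cycle lengths of π_156 on ℤ/181ℤ: [30, 30, 30, 30, 30, 30, 1]; 7 cycles in total.
n − c = 181 − 7 = 174; sign = (−1)^174 = +1.
Check: (156/181) = +1 by Zolotarev.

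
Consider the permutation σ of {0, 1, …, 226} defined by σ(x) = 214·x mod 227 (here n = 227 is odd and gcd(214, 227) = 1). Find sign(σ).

Start at x=12: 12 → 71 → 212 → 195 → 189 → 40 → 161 → … (one orbit).
π_214 has 3 disjoint cycles with lengths [113, 113, 1] on {0,…,226}.
Σ(ℓ_i−1) = 227−3 = 224; sign = (−1)^224 = +1.
The Jacobi symbol (214|227) = +1 (Zolotarev) agrees.

+1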